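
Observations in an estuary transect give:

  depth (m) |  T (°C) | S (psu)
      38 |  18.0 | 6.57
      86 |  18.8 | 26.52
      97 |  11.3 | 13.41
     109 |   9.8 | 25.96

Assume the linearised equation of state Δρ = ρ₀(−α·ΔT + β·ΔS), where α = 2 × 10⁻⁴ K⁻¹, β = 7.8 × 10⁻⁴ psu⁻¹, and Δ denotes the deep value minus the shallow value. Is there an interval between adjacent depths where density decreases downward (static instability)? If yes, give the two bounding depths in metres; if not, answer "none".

86–97 m

Evaluate Δρ/ρ₀ = −αΔT + βΔS across each adjacent pair:
  38–86 m: −αΔT+βΔS = −(2 × 10⁻⁴)(+0.8)+(7.8 × 10⁻⁴)(+19.95) = 0.015 → stable
  86–97 m: −αΔT+βΔS = −(2 × 10⁻⁴)(-7.5)+(7.8 × 10⁻⁴)(-13.11) = -8.7 × 10⁻³ → UNSTABLE
  97–109 m: −αΔT+βΔS = −(2 × 10⁻⁴)(-1.5)+(7.8 × 10⁻⁴)(+12.55) = 0.010 → stable
The 86–97 m interval has Δρ < 0: lighter water underlies denser water.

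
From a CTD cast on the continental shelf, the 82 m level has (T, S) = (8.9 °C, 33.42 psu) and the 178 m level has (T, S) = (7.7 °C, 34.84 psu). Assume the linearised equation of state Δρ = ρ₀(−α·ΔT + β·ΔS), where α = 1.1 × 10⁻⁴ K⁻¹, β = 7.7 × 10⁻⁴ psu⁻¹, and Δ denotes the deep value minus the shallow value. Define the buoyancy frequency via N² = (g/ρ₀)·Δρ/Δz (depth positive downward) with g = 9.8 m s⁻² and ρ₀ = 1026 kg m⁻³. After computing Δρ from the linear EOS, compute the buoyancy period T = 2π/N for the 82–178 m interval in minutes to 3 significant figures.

9.36 min

ΔT = -1.2 K, ΔS = +1.42 psu (deep − shallow).
Δρ/ρ₀ = −αΔT + βΔS = 1.32 × 10⁻⁴ + 1.0934 × 10⁻³ = 1.2254 × 10⁻³, so Δρ ≈ 1.257 kg m⁻³.
N² = (g/ρ₀)·Δρ/Δz = g·(Δρ/ρ₀)/Δz = 9.8 × 1.2254 × 10⁻³ / 96 = 1.2509 × 10⁻⁴ s⁻².
N = √(1.2509 × 10⁻⁴) = 0.011184 rad s⁻¹ → T = 2π/N = 561.80 s = 9.3633 min ≈ 9.36 min.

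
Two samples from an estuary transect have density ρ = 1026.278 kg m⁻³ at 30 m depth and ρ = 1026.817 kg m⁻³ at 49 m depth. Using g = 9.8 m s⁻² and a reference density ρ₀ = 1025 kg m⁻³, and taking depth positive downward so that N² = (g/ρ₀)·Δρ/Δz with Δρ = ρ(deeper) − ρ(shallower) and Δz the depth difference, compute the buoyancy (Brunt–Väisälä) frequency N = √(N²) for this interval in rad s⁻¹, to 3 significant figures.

0.0165 rad s⁻¹

Δρ = 1026.817 − 1026.278 = 0.539 kg m⁻³ over Δz = 49 − 30 = 19 m.
N² = (9.8/1025) × (0.539/19) = 2.7123 × 10⁻⁴ s⁻².
N = √(2.7123 × 10⁻⁴) = 0.016469 rad s⁻¹ ≈ 0.0165 rad s⁻¹.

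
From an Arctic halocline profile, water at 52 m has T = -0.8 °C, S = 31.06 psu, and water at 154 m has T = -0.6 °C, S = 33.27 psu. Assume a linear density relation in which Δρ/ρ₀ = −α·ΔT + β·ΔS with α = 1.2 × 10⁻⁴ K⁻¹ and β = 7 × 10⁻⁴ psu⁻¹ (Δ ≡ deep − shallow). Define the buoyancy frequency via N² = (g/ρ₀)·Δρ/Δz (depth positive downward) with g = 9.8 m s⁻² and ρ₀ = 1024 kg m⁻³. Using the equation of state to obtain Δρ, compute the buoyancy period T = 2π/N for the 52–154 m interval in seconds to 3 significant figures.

ΔT = +0.2 K, ΔS = +2.21 psu (deep − shallow).
Δρ/ρ₀ = −αΔT + βΔS = -2.40 × 10⁻⁵ + 1.547 × 10⁻³ = 1.523 × 10⁻³, so Δρ ≈ 1.560 kg m⁻³.
N² = (g/ρ₀)·Δρ/Δz = g·(Δρ/ρ₀)/Δz = 9.8 × 1.523 × 10⁻³ / 102 = 1.4633 × 10⁻⁴ s⁻².
N = √(1.4633 × 10⁻⁴) = 0.012097 rad s⁻¹ → T = 2π/N = 519.40 s ≈ 519 s.

519 s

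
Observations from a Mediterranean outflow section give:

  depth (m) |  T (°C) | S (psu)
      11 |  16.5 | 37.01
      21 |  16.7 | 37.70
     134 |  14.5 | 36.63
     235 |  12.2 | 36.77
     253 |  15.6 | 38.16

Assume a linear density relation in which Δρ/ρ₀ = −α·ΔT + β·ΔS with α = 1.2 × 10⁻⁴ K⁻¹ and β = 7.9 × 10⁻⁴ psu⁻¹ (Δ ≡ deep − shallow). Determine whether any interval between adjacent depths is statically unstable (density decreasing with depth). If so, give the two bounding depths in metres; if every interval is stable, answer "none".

21–134 m

Evaluate Δρ/ρ₀ = −αΔT + βΔS across each adjacent pair:
  11–21 m: −αΔT+βΔS = −(1.2 × 10⁻⁴)(+0.2)+(7.9 × 10⁻⁴)(+0.69) = 5.2 × 10⁻⁴ → stable
  21–134 m: −αΔT+βΔS = −(1.2 × 10⁻⁴)(-2.2)+(7.9 × 10⁻⁴)(-1.07) = -5.8 × 10⁻⁴ → UNSTABLE
  134–235 m: −αΔT+βΔS = −(1.2 × 10⁻⁴)(-2.3)+(7.9 × 10⁻⁴)(+0.14) = 3.9 × 10⁻⁴ → stable
  235–253 m: −αΔT+βΔS = −(1.2 × 10⁻⁴)(+3.4)+(7.9 × 10⁻⁴)(+1.39) = 6.9 × 10⁻⁴ → stable
The 21–134 m interval has Δρ < 0: lighter water underlies denser water.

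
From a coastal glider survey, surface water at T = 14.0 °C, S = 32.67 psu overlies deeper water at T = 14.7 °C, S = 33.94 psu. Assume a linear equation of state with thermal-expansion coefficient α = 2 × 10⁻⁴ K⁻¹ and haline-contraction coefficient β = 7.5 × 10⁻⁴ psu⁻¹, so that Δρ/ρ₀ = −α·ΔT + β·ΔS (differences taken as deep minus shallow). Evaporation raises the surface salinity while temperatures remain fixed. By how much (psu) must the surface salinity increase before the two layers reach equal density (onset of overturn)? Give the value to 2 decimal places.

Neutral buoyancy requires −α(T_deep − T_surf) + β(S_deep − S_surf′) = 0.
S_surf′ = S_deep − (α/β)·ΔT = 33.94 − (2 × 10⁻⁴/7.5 × 10⁻⁴)·(+0.7) = 33.7533 psu.
Increase required: 33.7533 − 32.67 = 1.0833 psu.

1.08 psu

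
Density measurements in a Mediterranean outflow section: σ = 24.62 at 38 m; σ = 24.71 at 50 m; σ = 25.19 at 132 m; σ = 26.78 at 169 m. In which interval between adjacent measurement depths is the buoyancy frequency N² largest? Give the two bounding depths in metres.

Compute the density gradient over each adjacent pair:
  38–50 m: Δρ/Δz = 0.09/12 = 7.5 × 10⁻³ kg m⁻⁴
  50–132 m: Δρ/Δz = 0.48/82 = 5.9 × 10⁻³ kg m⁻⁴
  132–169 m: Δρ/Δz = 1.59/37 = 0.043 kg m⁻⁴
The largest gradient is in the 132–169 m interval — the pycnocline.

132–169 m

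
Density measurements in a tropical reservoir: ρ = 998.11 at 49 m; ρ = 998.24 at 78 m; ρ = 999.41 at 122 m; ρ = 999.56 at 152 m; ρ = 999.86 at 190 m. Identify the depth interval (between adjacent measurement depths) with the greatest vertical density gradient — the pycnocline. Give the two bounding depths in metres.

Compute the density gradient over each adjacent pair:
  49–78 m: Δρ/Δz = 0.13/29 = 4.5 × 10⁻³ kg m⁻⁴
  78–122 m: Δρ/Δz = 1.17/44 = 0.027 kg m⁻⁴
  122–152 m: Δρ/Δz = 0.15/30 = 5.0 × 10⁻³ kg m⁻⁴
  152–190 m: Δρ/Δz = 0.30/38 = 7.9 × 10⁻³ kg m⁻⁴
The largest gradient is in the 78–122 m interval — the pycnocline.

78–122 m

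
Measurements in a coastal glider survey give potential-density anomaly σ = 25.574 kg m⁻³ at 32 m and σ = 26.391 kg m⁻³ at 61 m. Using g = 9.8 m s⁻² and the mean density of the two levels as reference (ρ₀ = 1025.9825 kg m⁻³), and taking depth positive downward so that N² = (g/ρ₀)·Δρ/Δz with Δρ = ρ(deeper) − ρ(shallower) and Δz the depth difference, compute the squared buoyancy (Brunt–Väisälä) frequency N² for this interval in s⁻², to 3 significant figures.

Δρ = 1026.391 − 1025.574 = 0.817 kg m⁻³ over Δz = 61 − 32 = 29 m.
N² = (9.8/1025.9825) × (0.817/29) = 2.6910 × 10⁻⁴ s⁻² ≈ 2.69 × 10⁻⁴ s⁻².
A positive N² confirms static stability across the interval.

2.69 × 10⁻⁴ s⁻²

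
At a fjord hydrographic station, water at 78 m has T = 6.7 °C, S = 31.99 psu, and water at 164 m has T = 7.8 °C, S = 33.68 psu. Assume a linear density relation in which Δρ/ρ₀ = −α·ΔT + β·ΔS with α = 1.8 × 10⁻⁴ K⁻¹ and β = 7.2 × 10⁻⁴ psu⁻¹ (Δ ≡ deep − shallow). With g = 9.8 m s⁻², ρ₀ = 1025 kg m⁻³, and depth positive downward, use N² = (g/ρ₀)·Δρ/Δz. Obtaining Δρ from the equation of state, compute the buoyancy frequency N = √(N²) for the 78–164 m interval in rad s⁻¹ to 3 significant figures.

0.0108 rad s⁻¹

ΔT = +1.1 K, ΔS = +1.69 psu (deep − shallow).
Δρ/ρ₀ = −αΔT + βΔS = -1.98 × 10⁻⁴ + 1.2168 × 10⁻³ = 1.0188 × 10⁻³, so Δρ ≈ 1.044 kg m⁻³.
N² = (g/ρ₀)·Δρ/Δz = g·(Δρ/ρ₀)/Δz = 9.8 × 1.0188 × 10⁻³ / 86 = 1.1610 × 10⁻⁴ s⁻².
N = √(1.1610 × 10⁻⁴) = 0.010775 rad s⁻¹ ≈ 0.0108 rad s⁻¹.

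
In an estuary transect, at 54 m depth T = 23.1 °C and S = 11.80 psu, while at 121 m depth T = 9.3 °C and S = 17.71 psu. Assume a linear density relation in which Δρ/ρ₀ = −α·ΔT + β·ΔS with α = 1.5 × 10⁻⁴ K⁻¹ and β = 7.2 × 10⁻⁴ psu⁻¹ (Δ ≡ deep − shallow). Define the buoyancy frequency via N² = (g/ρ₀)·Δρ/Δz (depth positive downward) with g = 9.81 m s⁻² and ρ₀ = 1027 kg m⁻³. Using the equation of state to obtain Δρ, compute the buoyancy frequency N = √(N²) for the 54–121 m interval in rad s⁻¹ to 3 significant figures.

0.0304 rad s⁻¹

ΔT = -13.8 K, ΔS = +5.91 psu (deep − shallow).
Δρ/ρ₀ = −αΔT + βΔS = 2.07 × 10⁻³ + 4.2552 × 10⁻³ = 6.3252 × 10⁻³, so Δρ ≈ 6.496 kg m⁻³.
N² = (g/ρ₀)·Δρ/Δz = g·(Δρ/ρ₀)/Δz = 9.81 × 6.3252 × 10⁻³ / 67 = 9.2612 × 10⁻⁴ s⁻².
N = √(9.2612 × 10⁻⁴) = 0.030432 rad s⁻¹ ≈ 0.0304 rad s⁻¹.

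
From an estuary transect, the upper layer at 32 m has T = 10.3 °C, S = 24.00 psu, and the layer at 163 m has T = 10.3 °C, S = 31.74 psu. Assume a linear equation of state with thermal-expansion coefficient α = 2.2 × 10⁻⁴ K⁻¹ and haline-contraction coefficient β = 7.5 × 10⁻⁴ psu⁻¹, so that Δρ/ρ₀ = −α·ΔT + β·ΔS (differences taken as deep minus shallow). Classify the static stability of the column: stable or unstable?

stable

ΔT = 10.3 − 10.3 = +0.0 K and ΔS = 31.74 − 24.00 = +7.74 psu (deep − shallow).
−αΔT = 0; βΔS = 5.805 × 10⁻³; sum Δρ/ρ₀ = 5.805 × 10⁻³.
Δρ/ρ₀ > 0, so Δρ > 0: deeper water is denser → statically stable.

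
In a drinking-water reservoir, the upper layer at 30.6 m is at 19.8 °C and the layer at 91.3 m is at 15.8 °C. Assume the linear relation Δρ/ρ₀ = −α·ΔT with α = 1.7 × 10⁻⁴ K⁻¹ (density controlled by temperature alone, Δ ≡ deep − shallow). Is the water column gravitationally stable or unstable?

ΔT = 15.8 − 19.8 = -4.0 K, so Δρ/ρ₀ = −αΔT = 6.80 × 10⁻⁴.
Δρ/ρ₀ > 0, so Δρ > 0: deeper water is denser → statically stable.

stable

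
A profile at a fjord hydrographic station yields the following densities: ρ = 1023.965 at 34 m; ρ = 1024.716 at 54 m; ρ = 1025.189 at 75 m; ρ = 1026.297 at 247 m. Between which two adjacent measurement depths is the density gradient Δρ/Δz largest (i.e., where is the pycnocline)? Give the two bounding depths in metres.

Compute the density gradient over each adjacent pair:
  34–54 m: Δρ/Δz = 0.751/20 = 0.038 kg m⁻⁴
  54–75 m: Δρ/Δz = 0.473/21 = 0.023 kg m⁻⁴
  75–247 m: Δρ/Δz = 1.108/172 = 6.4 × 10⁻³ kg m⁻⁴
The largest gradient is in the 34–54 m interval — the pycnocline.

34–54 m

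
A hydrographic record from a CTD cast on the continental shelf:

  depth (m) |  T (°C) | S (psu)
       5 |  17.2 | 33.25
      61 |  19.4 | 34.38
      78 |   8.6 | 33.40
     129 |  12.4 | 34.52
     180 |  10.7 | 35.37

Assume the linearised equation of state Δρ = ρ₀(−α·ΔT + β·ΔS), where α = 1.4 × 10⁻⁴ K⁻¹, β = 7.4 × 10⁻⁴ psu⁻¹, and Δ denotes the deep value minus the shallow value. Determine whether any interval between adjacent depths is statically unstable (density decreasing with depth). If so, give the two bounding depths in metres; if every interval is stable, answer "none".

none

Evaluate Δρ/ρ₀ = −αΔT + βΔS across each adjacent pair:
  5–61 m: −αΔT+βΔS = −(1.4 × 10⁻⁴)(+2.2)+(7.4 × 10⁻⁴)(+1.13) = 5.3 × 10⁻⁴ → stable
  61–78 m: −αΔT+βΔS = −(1.4 × 10⁻⁴)(-10.8)+(7.4 × 10⁻⁴)(-0.98) = 7.9 × 10⁻⁴ → stable
  78–129 m: −αΔT+βΔS = −(1.4 × 10⁻⁴)(+3.8)+(7.4 × 10⁻⁴)(+1.12) = 3.0 × 10⁻⁴ → stable
  129–180 m: −αΔT+βΔS = −(1.4 × 10⁻⁴)(-1.7)+(7.4 × 10⁻⁴)(+0.85) = 8.7 × 10⁻⁴ → stable
Every interval has Δρ > 0: the column is stably stratified throughout.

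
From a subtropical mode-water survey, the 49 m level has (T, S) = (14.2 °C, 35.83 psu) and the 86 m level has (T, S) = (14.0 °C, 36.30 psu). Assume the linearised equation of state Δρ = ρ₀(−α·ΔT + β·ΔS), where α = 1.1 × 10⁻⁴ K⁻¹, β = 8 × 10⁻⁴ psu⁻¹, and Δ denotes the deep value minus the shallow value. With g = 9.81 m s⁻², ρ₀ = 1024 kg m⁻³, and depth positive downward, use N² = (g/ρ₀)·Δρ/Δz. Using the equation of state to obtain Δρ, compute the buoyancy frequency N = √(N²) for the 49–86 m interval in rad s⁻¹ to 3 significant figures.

ΔT = -0.2 K, ΔS = +0.47 psu (deep − shallow).
Δρ/ρ₀ = −αΔT + βΔS = 2.20 × 10⁻⁵ + 3.76 × 10⁻⁴ = 3.98 × 10⁻⁴, so Δρ ≈ 0.4076 kg m⁻³.
N² = (g/ρ₀)·Δρ/Δz = g·(Δρ/ρ₀)/Δz = 9.81 × 3.98 × 10⁻⁴ / 37 = 1.0552 × 10⁻⁴ s⁻².
N = √(1.0552 × 10⁻⁴) = 0.010272 rad s⁻¹ ≈ 0.0103 rad s⁻¹.

0.0103 rad s⁻¹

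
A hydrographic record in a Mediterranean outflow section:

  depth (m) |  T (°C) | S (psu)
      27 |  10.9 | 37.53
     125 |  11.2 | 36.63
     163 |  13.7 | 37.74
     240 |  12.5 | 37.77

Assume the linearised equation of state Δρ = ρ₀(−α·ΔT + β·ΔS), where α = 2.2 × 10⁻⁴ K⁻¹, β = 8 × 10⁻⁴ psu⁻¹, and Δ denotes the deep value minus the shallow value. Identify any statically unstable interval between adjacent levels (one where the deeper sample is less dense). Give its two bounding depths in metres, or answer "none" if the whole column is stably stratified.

27–125 m

Evaluate Δρ/ρ₀ = −αΔT + βΔS across each adjacent pair:
  27–125 m: −αΔT+βΔS = −(2.2 × 10⁻⁴)(+0.3)+(8 × 10⁻⁴)(-0.90) = -7.9 × 10⁻⁴ → UNSTABLE
  125–163 m: −αΔT+βΔS = −(2.2 × 10⁻⁴)(+2.5)+(8 × 10⁻⁴)(+1.11) = 3.4 × 10⁻⁴ → stable
  163–240 m: −αΔT+βΔS = −(2.2 × 10⁻⁴)(-1.2)+(8 × 10⁻⁴)(+0.03) = 2.9 × 10⁻⁴ → stable
The 27–125 m interval has Δρ < 0: lighter water underlies denser water.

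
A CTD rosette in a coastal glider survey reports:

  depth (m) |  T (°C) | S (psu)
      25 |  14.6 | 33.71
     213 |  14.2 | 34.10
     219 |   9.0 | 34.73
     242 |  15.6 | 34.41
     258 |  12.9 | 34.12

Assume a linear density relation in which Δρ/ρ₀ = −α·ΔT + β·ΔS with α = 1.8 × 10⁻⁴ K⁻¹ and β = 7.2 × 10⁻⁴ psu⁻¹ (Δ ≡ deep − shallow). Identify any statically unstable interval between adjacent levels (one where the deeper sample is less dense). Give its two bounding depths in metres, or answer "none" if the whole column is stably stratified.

Evaluate Δρ/ρ₀ = −αΔT + βΔS across each adjacent pair:
  25–213 m: −αΔT+βΔS = −(1.8 × 10⁻⁴)(-0.4)+(7.2 × 10⁻⁴)(+0.39) = 3.5 × 10⁻⁴ → stable
  213–219 m: −αΔT+βΔS = −(1.8 × 10⁻⁴)(-5.2)+(7.2 × 10⁻⁴)(+0.63) = 1.4 × 10⁻³ → stable
  219–242 m: −αΔT+βΔS = −(1.8 × 10⁻⁴)(+6.6)+(7.2 × 10⁻⁴)(-0.32) = -1.4 × 10⁻³ → UNSTABLE
  242–258 m: −αΔT+βΔS = −(1.8 × 10⁻⁴)(-2.7)+(7.2 × 10⁻⁴)(-0.29) = 2.8 × 10⁻⁴ → stable
The 219–242 m interval has Δρ < 0: lighter water underlies denser water.

219–242 m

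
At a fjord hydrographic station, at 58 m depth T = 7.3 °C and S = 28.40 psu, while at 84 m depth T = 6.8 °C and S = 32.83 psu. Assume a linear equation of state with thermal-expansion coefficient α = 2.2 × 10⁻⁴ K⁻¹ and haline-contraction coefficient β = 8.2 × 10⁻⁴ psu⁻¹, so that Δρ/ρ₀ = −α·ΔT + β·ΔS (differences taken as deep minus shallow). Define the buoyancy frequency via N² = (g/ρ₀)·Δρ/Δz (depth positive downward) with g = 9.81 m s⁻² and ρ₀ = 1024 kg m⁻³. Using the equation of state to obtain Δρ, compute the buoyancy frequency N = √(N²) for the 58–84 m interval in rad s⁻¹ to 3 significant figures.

ΔT = -0.5 K, ΔS = +4.43 psu (deep − shallow).
Δρ/ρ₀ = −αΔT + βΔS = 1.10 × 10⁻⁴ + 3.6326 × 10⁻³ = 3.7426 × 10⁻³, so Δρ ≈ 3.832 kg m⁻³.
N² = (g/ρ₀)·Δρ/Δz = g·(Δρ/ρ₀)/Δz = 9.81 × 3.7426 × 10⁻³ / 26 = 1.4121 × 10⁻³ s⁻².
N = √(1.4121 × 10⁻³) = 0.037578 rad s⁻¹ ≈ 0.0376 rad s⁻¹.

0.0376 rad s⁻¹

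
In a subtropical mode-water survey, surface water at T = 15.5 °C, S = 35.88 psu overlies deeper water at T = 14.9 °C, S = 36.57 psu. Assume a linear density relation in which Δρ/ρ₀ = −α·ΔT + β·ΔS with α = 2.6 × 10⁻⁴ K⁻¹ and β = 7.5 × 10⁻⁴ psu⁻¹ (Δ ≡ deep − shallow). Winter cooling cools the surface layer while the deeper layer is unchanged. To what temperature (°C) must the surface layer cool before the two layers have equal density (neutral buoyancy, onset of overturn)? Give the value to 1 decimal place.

Neutral buoyancy requires Δρ = 0, i.e. −α(T_deep − T_surf′) + β(S_deep − S_surf) = 0.
T_surf′ = T_deep − (β/α)·ΔS = 14.9 − (7.5 × 10⁻⁴/2.6 × 10⁻⁴)·(+0.69) = 12.910 °C.
Cooling required: 15.5 − (12.910) = 2.590 °C.

12.9 °C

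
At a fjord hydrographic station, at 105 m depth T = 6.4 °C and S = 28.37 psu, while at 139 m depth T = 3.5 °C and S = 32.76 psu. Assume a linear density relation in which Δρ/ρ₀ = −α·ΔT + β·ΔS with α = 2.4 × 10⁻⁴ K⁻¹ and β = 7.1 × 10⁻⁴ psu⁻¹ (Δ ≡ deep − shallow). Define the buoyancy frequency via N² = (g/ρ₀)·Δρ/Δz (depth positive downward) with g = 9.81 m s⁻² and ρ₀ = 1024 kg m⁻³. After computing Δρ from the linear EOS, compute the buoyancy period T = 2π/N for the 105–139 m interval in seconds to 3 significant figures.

189 s

ΔT = -2.9 K, ΔS = +4.39 psu (deep − shallow).
Δρ/ρ₀ = −αΔT + βΔS = 6.96 × 10⁻⁴ + 3.1169 × 10⁻³ = 3.8129 × 10⁻³, so Δρ ≈ 3.904 kg m⁻³.
N² = (g/ρ₀)·Δρ/Δz = g·(Δρ/ρ₀)/Δz = 9.81 × 3.8129 × 10⁻³ / 34 = 1.1001 × 10⁻³ s⁻².
N = √(1.1001 × 10⁻³) = 0.033168 rad s⁻¹ → T = 2π/N = 189.44 s ≈ 189 s.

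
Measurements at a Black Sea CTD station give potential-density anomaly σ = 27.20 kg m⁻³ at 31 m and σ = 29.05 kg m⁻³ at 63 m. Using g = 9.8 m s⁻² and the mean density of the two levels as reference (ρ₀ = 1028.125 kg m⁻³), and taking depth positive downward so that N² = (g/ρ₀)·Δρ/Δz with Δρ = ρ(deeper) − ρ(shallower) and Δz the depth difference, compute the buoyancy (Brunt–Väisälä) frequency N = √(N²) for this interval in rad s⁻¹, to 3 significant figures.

0.0235 rad s⁻¹

Δρ = 1029.05 − 1027.20 = 1.85 kg m⁻³ over Δz = 63 − 31 = 32 m.
N² = (9.8/1028.125) × (1.85/32) = 5.5106 × 10⁻⁴ s⁻².
N = √(5.5106 × 10⁻⁴) = 0.023475 rad s⁻¹ ≈ 0.0235 rad s⁻¹.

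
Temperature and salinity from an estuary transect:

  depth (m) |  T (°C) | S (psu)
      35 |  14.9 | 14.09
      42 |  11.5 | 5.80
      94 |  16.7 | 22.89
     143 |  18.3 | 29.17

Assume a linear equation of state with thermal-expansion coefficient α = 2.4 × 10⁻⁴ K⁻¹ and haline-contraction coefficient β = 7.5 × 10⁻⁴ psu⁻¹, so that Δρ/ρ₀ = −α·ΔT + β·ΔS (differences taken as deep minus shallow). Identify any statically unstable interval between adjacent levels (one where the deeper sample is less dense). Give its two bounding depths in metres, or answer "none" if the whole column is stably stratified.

35–42 m

Evaluate Δρ/ρ₀ = −αΔT + βΔS across each adjacent pair:
  35–42 m: −αΔT+βΔS = −(2.4 × 10⁻⁴)(-3.4)+(7.5 × 10⁻⁴)(-8.29) = -5.4 × 10⁻³ → UNSTABLE
  42–94 m: −αΔT+βΔS = −(2.4 × 10⁻⁴)(+5.2)+(7.5 × 10⁻⁴)(+17.09) = 0.012 → stable
  94–143 m: −αΔT+βΔS = −(2.4 × 10⁻⁴)(+1.6)+(7.5 × 10⁻⁴)(+6.28) = 4.3 × 10⁻³ → stable
The 35–42 m interval has Δρ < 0: lighter water underlies denser water.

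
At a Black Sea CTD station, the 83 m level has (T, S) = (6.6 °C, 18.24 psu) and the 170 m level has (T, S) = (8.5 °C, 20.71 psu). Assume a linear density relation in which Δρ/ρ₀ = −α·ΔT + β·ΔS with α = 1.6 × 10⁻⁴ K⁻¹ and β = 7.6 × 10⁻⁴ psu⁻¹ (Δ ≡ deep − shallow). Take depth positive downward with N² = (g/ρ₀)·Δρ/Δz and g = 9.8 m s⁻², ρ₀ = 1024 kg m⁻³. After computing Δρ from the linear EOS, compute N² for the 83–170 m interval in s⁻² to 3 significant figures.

ΔT = +1.9 K, ΔS = +2.47 psu (deep − shallow).
Δρ/ρ₀ = −αΔT + βΔS = -3.04 × 10⁻⁴ + 1.8772 × 10⁻³ = 1.5732 × 10⁻³, so Δρ ≈ 1.611 kg m⁻³.
N² = (g/ρ₀)·Δρ/Δz = g·(Δρ/ρ₀)/Δz = 9.8 × 1.5732 × 10⁻³ / 87 = 1.7721 × 10⁻⁴ s⁻² ≈ 1.77 × 10⁻⁴ s⁻².

1.77 × 10⁻⁴ s⁻²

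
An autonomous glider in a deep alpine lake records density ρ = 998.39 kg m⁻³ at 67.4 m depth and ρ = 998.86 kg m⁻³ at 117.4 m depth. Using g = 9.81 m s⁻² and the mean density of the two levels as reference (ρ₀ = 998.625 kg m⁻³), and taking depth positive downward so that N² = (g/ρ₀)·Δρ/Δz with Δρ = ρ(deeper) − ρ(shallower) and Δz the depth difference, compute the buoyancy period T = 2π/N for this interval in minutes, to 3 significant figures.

10.9 min

Δρ = 998.86 − 998.39 = 0.47 kg m⁻³ over Δz = 117.4 − 67.4 = 50 m.
N² = (9.81/998.625) × (0.47/50) = 9.2341 × 10⁻⁵ s⁻².
N = √(9.2341 × 10⁻⁵) = 9.6094 × 10⁻³ rad s⁻¹, so T = 2π/N = 653.86 s = 10.898 min ≈ 10.9 min.
Since Δρ > 0 the layer is stably stratified.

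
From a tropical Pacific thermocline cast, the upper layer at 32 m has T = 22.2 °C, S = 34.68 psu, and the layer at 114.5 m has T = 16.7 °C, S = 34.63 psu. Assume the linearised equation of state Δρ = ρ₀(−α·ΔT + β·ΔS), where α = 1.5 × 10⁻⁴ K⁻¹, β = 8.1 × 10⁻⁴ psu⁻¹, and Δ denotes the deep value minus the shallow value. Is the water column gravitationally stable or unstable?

stable

ΔT = 16.7 − 22.2 = -5.5 K and ΔS = 34.63 − 34.68 = -0.05 psu (deep − shallow).
−αΔT = 8.25 × 10⁻⁴; βΔS = -4.05 × 10⁻⁵; sum Δρ/ρ₀ = 7.845 × 10⁻⁴.
Δρ/ρ₀ > 0, so Δρ > 0: deeper water is denser → statically stable.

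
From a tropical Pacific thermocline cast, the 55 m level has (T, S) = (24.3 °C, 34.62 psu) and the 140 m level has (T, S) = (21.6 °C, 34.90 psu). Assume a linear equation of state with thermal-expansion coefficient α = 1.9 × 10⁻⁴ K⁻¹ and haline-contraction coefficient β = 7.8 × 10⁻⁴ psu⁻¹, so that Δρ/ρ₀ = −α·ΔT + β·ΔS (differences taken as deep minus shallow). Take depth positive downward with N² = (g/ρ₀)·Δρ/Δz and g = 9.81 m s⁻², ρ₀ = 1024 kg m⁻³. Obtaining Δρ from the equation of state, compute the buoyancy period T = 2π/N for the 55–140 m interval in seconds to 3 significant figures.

ΔT = -2.7 K, ΔS = +0.28 psu (deep − shallow).
Δρ/ρ₀ = −αΔT + βΔS = 5.13 × 10⁻⁴ + 2.184 × 10⁻⁴ = 7.314 × 10⁻⁴, so Δρ ≈ 0.7490 kg m⁻³.
N² = (g/ρ₀)·Δρ/Δz = g·(Δρ/ρ₀)/Δz = 9.81 × 7.314 × 10⁻⁴ / 85 = 8.4412 × 10⁻⁵ s⁻².
N = √(8.4412 × 10⁻⁵) = 9.1876 × 10⁻³ rad s⁻¹ → T = 2π/N = 683.88 s ≈ 684 s.

684 s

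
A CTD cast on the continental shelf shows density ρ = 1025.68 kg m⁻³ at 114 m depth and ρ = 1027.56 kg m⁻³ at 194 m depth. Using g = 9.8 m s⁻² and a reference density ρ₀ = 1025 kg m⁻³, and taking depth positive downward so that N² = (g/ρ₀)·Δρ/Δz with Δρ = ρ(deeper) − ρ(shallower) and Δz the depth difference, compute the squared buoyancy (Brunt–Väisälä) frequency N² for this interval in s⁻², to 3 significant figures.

2.25 × 10⁻⁴ s⁻²

Δρ = 1027.56 − 1025.68 = 1.88 kg m⁻³ over Δz = 194 − 114 = 80 m.
N² = (9.8/1025) × (1.88/80) = 2.2468 × 10⁻⁴ s⁻² ≈ 2.25 × 10⁻⁴ s⁻².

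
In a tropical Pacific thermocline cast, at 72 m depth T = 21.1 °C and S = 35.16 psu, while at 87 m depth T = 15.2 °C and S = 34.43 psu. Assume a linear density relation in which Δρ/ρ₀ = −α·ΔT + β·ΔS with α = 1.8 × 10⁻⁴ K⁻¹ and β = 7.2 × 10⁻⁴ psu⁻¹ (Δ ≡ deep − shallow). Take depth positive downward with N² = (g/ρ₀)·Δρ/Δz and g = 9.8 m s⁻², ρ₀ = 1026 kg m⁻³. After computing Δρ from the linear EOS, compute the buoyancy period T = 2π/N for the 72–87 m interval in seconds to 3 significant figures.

336 s

ΔT = -5.9 K, ΔS = -0.73 psu (deep − shallow).
Δρ/ρ₀ = −αΔT + βΔS = 1.062 × 10⁻³ − 5.256 × 10⁻⁴ = 5.364 × 10⁻⁴, so Δρ ≈ 0.5503 kg m⁻³.
N² = (g/ρ₀)·Δρ/Δz = g·(Δρ/ρ₀)/Δz = 9.8 × 5.364 × 10⁻⁴ / 15 = 3.5045 × 10⁻⁴ s⁻².
N = √(3.5045 × 10⁻⁴) = 0.018720 rad s⁻¹ → T = 2π/N = 335.64 s ≈ 336 s.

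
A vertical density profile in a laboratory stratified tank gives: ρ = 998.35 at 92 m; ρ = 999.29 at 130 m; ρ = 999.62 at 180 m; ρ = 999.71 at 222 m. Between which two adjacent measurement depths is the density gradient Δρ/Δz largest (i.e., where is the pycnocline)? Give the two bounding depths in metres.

92–130 m

Compute the density gradient over each adjacent pair:
  92–130 m: Δρ/Δz = 0.94/38 = 0.025 kg m⁻⁴
  130–180 m: Δρ/Δz = 0.33/50 = 6.6 × 10⁻³ kg m⁻⁴
  180–222 m: Δρ/Δz = 0.09/42 = 2.1 × 10⁻³ kg m⁻⁴
The largest gradient is in the 92–130 m interval — the pycnocline.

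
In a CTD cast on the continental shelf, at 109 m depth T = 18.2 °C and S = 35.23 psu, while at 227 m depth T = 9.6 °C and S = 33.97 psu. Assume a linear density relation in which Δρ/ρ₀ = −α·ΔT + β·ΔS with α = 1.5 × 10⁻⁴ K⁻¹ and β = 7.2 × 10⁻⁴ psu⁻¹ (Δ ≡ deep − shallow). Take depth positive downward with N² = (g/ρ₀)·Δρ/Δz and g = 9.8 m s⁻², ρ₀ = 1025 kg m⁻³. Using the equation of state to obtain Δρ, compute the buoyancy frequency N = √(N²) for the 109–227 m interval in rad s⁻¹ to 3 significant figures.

5.64 × 10⁻³ rad s⁻¹

ΔT = -8.6 K, ΔS = -1.26 psu (deep − shallow).
Δρ/ρ₀ = −αΔT + βΔS = 1.29 × 10⁻³ − 9.072 × 10⁻⁴ = 3.828 × 10⁻⁴, so Δρ ≈ 0.3924 kg m⁻³.
N² = (g/ρ₀)·Δρ/Δz = g·(Δρ/ρ₀)/Δz = 9.8 × 3.828 × 10⁻⁴ / 118 = 3.1792 × 10⁻⁵ s⁻².
N = √(3.1792 × 10⁻⁵) = 5.6384 × 10⁻³ rad s⁻¹ ≈ 5.64 × 10⁻³ rad s⁻¹.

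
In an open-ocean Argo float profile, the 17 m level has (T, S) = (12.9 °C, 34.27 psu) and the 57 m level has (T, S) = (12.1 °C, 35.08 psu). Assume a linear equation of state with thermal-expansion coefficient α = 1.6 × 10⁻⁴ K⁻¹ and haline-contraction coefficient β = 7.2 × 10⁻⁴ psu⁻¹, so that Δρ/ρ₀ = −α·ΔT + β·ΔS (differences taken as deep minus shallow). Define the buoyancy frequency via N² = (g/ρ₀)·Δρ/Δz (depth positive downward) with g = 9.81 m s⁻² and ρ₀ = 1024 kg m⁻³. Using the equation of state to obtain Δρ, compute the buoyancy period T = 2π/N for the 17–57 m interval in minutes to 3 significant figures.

ΔT = -0.8 K, ΔS = +0.81 psu (deep − shallow).
Δρ/ρ₀ = −αΔT + βΔS = 1.28 × 10⁻⁴ + 5.832 × 10⁻⁴ = 7.112 × 10⁻⁴, so Δρ ≈ 0.7283 kg m⁻³.
N² = (g/ρ₀)·Δρ/Δz = g·(Δρ/ρ₀)/Δz = 9.81 × 7.112 × 10⁻⁴ / 40 = 1.7442 × 10⁻⁴ s⁻².
N = √(1.7442 × 10⁻⁴) = 0.013207 rad s⁻¹ → T = 2π/N = 475.75 s = 7.9292 min ≈ 7.93 min.

7.93 min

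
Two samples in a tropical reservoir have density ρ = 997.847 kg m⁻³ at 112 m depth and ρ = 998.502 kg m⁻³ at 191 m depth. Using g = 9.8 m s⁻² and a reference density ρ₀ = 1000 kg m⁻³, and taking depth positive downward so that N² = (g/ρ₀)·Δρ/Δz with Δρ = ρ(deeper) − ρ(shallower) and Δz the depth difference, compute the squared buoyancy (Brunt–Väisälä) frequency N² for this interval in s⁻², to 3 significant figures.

Δρ = 998.502 − 997.847 = 0.655 kg m⁻³ over Δz = 191 − 112 = 79 m.
N² = (9.8/1000) × (0.655/79) = 8.1253 × 10⁻⁵ s⁻² ≈ 8.13 × 10⁻⁵ s⁻².

8.13 × 10⁻⁵ s⁻²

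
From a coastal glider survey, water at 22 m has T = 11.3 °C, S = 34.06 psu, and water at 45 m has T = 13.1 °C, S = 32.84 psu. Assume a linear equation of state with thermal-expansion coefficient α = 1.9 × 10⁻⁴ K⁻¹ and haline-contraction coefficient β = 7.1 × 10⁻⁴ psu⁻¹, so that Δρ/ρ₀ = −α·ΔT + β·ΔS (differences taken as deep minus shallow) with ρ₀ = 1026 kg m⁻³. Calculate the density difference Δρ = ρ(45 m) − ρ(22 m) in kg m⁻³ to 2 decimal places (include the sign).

-1.24 kg m⁻³

ΔT = +1.8 K, ΔS = -1.22 psu (deep − shallow).
Δρ/ρ₀ = −(1.9 × 10⁻⁴)(+1.8) + (7.1 × 10⁻⁴)(-1.22) = -1.2082 × 10⁻³.
Δρ = 1026 × (-1.2082 × 10⁻³) = -1.24 kg m⁻³.
Negative Δρ: lighter below, statically unstable.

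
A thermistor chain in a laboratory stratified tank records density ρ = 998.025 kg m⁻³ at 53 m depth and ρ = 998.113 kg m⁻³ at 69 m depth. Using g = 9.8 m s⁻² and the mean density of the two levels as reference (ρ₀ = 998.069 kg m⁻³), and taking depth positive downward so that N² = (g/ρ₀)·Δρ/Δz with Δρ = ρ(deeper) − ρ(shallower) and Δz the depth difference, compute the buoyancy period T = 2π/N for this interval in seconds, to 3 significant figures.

855 s

Δρ = 998.113 − 998.025 = 0.088 kg m⁻³ over Δz = 69 − 53 = 16 m.
N² = (9.8/998.069) × (0.088/16) = 5.4004 × 10⁻⁵ s⁻².
N = √(5.4004 × 10⁻⁵) = 7.3487 × 10⁻³ rad s⁻¹, so T = 2π/N = 855.01 s ≈ 855 s.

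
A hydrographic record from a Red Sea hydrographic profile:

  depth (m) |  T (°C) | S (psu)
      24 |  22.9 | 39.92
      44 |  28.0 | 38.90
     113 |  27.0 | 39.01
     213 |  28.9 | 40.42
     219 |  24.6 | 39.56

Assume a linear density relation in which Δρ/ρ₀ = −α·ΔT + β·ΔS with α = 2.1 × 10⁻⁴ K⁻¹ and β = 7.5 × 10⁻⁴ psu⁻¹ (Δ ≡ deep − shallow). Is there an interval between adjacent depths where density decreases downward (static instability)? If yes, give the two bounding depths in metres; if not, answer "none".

Evaluate Δρ/ρ₀ = −αΔT + βΔS across each adjacent pair:
  24–44 m: −αΔT+βΔS = −(2.1 × 10⁻⁴)(+5.1)+(7.5 × 10⁻⁴)(-1.02) = -1.8 × 10⁻³ → UNSTABLE
  44–113 m: −αΔT+βΔS = −(2.1 × 10⁻⁴)(-1.0)+(7.5 × 10⁻⁴)(+0.11) = 2.9 × 10⁻⁴ → stable
  113–213 m: −αΔT+βΔS = −(2.1 × 10⁻⁴)(+1.9)+(7.5 × 10⁻⁴)(+1.41) = 6.6 × 10⁻⁴ → stable
  213–219 m: −αΔT+βΔS = −(2.1 × 10⁻⁴)(-4.3)+(7.5 × 10⁻⁴)(-0.86) = 2.6 × 10⁻⁴ → stable
The 24–44 m interval has Δρ < 0: lighter water underlies denser water.

24–44 m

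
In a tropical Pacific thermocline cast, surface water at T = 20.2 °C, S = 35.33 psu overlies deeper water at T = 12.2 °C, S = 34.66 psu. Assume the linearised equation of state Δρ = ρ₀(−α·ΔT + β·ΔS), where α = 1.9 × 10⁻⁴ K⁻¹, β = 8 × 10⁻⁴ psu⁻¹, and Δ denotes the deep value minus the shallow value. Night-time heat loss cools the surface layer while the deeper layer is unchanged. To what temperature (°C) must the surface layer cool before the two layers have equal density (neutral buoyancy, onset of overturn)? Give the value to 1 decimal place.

15.0 °C

Neutral buoyancy requires Δρ = 0, i.e. −α(T_deep − T_surf′) + β(S_deep − S_surf) = 0.
T_surf′ = T_deep − (β/α)·ΔS = 12.2 − (8 × 10⁻⁴/1.9 × 10⁻⁴)·(-0.67) = 15.021 °C.
Cooling required: 20.2 − (15.021) = 5.179 °C.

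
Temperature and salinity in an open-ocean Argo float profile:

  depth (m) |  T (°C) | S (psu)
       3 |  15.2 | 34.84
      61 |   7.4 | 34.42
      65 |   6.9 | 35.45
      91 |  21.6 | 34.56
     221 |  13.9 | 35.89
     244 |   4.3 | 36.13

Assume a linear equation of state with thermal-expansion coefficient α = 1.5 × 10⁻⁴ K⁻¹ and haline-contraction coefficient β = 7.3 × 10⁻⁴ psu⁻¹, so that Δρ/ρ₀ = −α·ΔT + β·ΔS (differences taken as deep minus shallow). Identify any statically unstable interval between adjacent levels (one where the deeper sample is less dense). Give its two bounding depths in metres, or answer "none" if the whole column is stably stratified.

Evaluate Δρ/ρ₀ = −αΔT + βΔS across each adjacent pair:
  3–61 m: −αΔT+βΔS = −(1.5 × 10⁻⁴)(-7.8)+(7.3 × 10⁻⁴)(-0.42) = 8.6 × 10⁻⁴ → stable
  61–65 m: −αΔT+βΔS = −(1.5 × 10⁻⁴)(-0.5)+(7.3 × 10⁻⁴)(+1.03) = 8.3 × 10⁻⁴ → stable
  65–91 m: −αΔT+βΔS = −(1.5 × 10⁻⁴)(+14.7)+(7.3 × 10⁻⁴)(-0.89) = -2.9 × 10⁻³ → UNSTABLE
  91–221 m: −αΔT+βΔS = −(1.5 × 10⁻⁴)(-7.7)+(7.3 × 10⁻⁴)(+1.33) = 2.1 × 10⁻³ → stable
  221–244 m: −αΔT+βΔS = −(1.5 × 10⁻⁴)(-9.6)+(7.3 × 10⁻⁴)(+0.24) = 1.6 × 10⁻³ → stable
The 65–91 m interval has Δρ < 0: lighter water underlies denser water.

65–91 m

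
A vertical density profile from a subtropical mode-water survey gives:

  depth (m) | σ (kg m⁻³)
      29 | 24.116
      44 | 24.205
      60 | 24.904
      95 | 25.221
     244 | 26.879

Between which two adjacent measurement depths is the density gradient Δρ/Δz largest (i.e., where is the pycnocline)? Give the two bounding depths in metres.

44–60 m

Compute the density gradient over each adjacent pair:
  29–44 m: Δρ/Δz = 0.089/15 = 5.9 × 10⁻³ kg m⁻⁴
  44–60 m: Δρ/Δz = 0.699/16 = 0.044 kg m⁻⁴
  60–95 m: Δρ/Δz = 0.317/35 = 9.1 × 10⁻³ kg m⁻⁴
  95–244 m: Δρ/Δz = 1.658/149 = 0.011 kg m⁻⁴
The largest gradient is in the 44–60 m interval — the pycnocline.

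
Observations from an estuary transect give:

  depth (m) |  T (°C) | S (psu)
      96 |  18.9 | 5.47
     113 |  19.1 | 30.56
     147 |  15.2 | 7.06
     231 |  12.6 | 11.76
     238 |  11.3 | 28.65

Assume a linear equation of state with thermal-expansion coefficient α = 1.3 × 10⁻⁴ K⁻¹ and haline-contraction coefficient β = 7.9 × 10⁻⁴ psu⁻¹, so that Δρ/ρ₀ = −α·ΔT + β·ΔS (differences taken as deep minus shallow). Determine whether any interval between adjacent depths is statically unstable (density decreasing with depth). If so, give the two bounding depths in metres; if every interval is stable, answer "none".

113–147 m

Evaluate Δρ/ρ₀ = −αΔT + βΔS across each adjacent pair:
  96–113 m: −αΔT+βΔS = −(1.3 × 10⁻⁴)(+0.2)+(7.9 × 10⁻⁴)(+25.09) = 0.020 → stable
  113–147 m: −αΔT+βΔS = −(1.3 × 10⁻⁴)(-3.9)+(7.9 × 10⁻⁴)(-23.50) = -0.018 → UNSTABLE
  147–231 m: −αΔT+βΔS = −(1.3 × 10⁻⁴)(-2.6)+(7.9 × 10⁻⁴)(+4.70) = 4.1 × 10⁻³ → stable
  231–238 m: −αΔT+βΔS = −(1.3 × 10⁻⁴)(-1.3)+(7.9 × 10⁻⁴)(+16.89) = 0.014 → stable
The 113–147 m interval has Δρ < 0: lighter water underlies denser water.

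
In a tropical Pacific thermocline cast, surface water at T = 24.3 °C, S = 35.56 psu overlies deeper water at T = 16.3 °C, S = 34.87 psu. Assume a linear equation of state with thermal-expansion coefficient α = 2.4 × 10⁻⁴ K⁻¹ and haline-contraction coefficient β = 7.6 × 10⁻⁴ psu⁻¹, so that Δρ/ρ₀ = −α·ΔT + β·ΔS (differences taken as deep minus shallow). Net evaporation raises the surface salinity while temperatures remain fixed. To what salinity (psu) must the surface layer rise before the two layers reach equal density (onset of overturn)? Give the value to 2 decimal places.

Neutral buoyancy requires −α(T_deep − T_surf) + β(S_deep − S_surf′) = 0.
S_surf′ = S_deep − (α/β)·ΔT = 34.87 − (2.4 × 10⁻⁴/7.6 × 10⁻⁴)·(-8.0) = 37.3963 psu.
Increase required: 37.3963 − 35.56 = 1.8363 psu.

37.40 psu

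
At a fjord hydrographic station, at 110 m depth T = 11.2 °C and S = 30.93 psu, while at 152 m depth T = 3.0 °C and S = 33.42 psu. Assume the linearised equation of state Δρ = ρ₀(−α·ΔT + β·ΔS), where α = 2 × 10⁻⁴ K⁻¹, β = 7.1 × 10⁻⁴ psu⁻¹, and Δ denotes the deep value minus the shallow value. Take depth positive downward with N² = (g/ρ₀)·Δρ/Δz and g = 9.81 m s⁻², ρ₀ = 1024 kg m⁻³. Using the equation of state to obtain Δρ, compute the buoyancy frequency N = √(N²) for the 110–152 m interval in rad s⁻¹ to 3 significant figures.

0.0282 rad s⁻¹

ΔT = -8.2 K, ΔS = +2.49 psu (deep − shallow).
Δρ/ρ₀ = −αΔT + βΔS = 1.64 × 10⁻³ + 1.7679 × 10⁻³ = 3.4079 × 10⁻³, so Δρ ≈ 3.490 kg m⁻³.
N² = (g/ρ₀)·Δρ/Δz = g·(Δρ/ρ₀)/Δz = 9.81 × 3.4079 × 10⁻³ / 42 = 7.9599 × 10⁻⁴ s⁻².
N = √(7.9599 × 10⁻⁴) = 0.028213 rad s⁻¹ ≈ 0.0282 rad s⁻¹.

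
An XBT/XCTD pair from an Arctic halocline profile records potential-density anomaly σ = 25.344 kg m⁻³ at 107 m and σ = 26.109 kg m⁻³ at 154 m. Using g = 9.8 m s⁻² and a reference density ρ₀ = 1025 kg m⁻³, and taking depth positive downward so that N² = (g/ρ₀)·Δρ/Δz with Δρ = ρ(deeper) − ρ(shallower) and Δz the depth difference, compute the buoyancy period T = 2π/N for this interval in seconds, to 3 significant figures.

Δρ = 1026.109 − 1025.344 = 0.765 kg m⁻³ over Δz = 154 − 107 = 47 m.
N² = (9.8/1025) × (0.765/47) = 1.5562 × 10⁻⁴ s⁻².
N = √(1.5562 × 10⁻⁴) = 0.012475 rad s⁻¹, so T = 2π/N = 503.66 s ≈ 504 s.

504 s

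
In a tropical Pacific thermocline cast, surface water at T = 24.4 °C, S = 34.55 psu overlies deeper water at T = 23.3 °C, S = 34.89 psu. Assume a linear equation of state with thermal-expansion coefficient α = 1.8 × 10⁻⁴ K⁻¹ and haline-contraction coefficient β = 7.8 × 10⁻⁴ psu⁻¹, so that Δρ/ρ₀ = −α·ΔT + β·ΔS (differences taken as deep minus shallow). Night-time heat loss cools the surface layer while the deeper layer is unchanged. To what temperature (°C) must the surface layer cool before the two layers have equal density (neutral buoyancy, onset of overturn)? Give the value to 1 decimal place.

21.8 °C

Neutral buoyancy requires Δρ = 0, i.e. −α(T_deep − T_surf′) + β(S_deep − S_surf) = 0.
T_surf′ = T_deep − (β/α)·ΔS = 23.3 − (7.8 × 10⁻⁴/1.8 × 10⁻⁴)·(+0.34) = 21.827 °C.
Cooling required: 24.4 − (21.827) = 2.573 °C.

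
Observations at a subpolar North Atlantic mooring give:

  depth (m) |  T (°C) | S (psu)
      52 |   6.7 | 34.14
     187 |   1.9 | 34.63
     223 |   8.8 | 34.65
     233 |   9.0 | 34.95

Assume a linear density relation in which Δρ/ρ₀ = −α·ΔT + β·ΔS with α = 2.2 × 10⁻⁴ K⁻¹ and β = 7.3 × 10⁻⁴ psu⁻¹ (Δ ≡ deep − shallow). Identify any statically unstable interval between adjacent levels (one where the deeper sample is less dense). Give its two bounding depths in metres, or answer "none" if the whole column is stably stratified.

187–223 m

Evaluate Δρ/ρ₀ = −αΔT + βΔS across each adjacent pair:
  52–187 m: −αΔT+βΔS = −(2.2 × 10⁻⁴)(-4.8)+(7.3 × 10⁻⁴)(+0.49) = 1.4 × 10⁻³ → stable
  187–223 m: −αΔT+βΔS = −(2.2 × 10⁻⁴)(+6.9)+(7.3 × 10⁻⁴)(+0.02) = -1.5 × 10⁻³ → UNSTABLE
  223–233 m: −αΔT+βΔS = −(2.2 × 10⁻⁴)(+0.2)+(7.3 × 10⁻⁴)(+0.30) = 1.7 × 10⁻⁴ → stable
The 187–223 m interval has Δρ < 0: lighter water underlies denser water.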